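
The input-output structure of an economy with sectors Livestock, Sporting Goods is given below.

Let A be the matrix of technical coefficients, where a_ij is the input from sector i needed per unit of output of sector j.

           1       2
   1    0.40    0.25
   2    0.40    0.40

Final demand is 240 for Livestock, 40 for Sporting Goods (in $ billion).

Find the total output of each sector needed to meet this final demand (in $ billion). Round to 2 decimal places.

I − A =
  [   0.60    -0.25]
  [  -0.40     0.60]
det(I−A) = (0.60)(0.60) − (-0.25)(-0.40) = 0.2600
adj(I−A) = [[0.60, 0.25], [0.40, 0.60]]
(I − A)⁻¹ = adj(I−A) / det(I−A) ≈
  [   2.3077     0.9615]
  [   1.5385     2.3077]
x = (I − A)⁻¹ d = adj(I−A)·d / det(I−A), with det(I−A) = 0.2600:
  x_1 = (0.60·240 + 0.25·40) / 0.2600 = 154.00 / 0.2600 ≈ 592.31
  x_2 = (0.40·240 + 0.60·40) / 0.2600 = 120.00 / 0.2600 ≈ 461.54

x_1 = 592.31, x_2 = 461.54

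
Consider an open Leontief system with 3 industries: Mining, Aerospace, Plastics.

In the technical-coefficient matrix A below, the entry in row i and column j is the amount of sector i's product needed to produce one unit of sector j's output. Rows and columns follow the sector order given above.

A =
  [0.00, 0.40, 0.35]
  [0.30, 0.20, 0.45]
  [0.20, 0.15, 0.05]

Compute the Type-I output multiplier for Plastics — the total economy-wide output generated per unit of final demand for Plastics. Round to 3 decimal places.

m_3 = 3.601

I − A =
  [   1.00    -0.40    -0.35]
  [  -0.30     0.80    -0.45]
  [  -0.20    -0.15     0.95]
Cofactors of I−A, C_ij = (−1)^(i+j)·(minor ij) (rows/columns in the sector order above):
  C_11 = (0.80)(0.95) − (-0.45)(-0.15) = 0.6925
  C_12 = −[(-0.30)(0.95) − (-0.45)(-0.20)] = 0.3750
  C_13 = (-0.30)(-0.15) − (0.80)(-0.20) = 0.2050
  C_21 = −[(-0.40)(0.95) − (-0.35)(-0.15)] = 0.4325
  C_22 = (1.00)(0.95) − (-0.35)(-0.20) = 0.8800
  C_23 = −[(1.00)(-0.15) − (-0.40)(-0.20)] = 0.2300
  C_31 = (-0.40)(-0.45) − (-0.35)(0.80) = 0.4600
  C_32 = −[(1.00)(-0.45) − (-0.35)(-0.30)] = 0.5550
  C_33 = (1.00)(0.80) − (-0.40)(-0.30) = 0.6800
det(I−A) = Σ_j (I−A)_1j·C_1j = (1.00)(0.6925) + (-0.40)(0.3750) + (-0.35)(0.2050) = 0.47075
adj(I−A) = Cᵀ =
  [ 0.6925   0.4325   0.4600]
  [ 0.3750   0.8800   0.5550]
  [ 0.2050   0.2300   0.6800]
(I − A)⁻¹ = adj(I−A) / det(I−A) ≈
  [   1.4711     0.9187     0.9772]
  [   0.7966     1.8694     1.1790]
  [   0.4355     0.4886     1.4445]
The output multiplier for sector j is the column-j sum of the Leontief inverse (I − A)⁻¹ = adj(I−A) / det(I−A).
Column 3 of adj(I−A): (0.4600, 0.5550, 0.6800); det(I−A) = 0.47075.
m_3 = (0.4600 + 0.5550 + 0.6800) / 0.47075 = 1.695 / 0.47075 ≈ 3.601.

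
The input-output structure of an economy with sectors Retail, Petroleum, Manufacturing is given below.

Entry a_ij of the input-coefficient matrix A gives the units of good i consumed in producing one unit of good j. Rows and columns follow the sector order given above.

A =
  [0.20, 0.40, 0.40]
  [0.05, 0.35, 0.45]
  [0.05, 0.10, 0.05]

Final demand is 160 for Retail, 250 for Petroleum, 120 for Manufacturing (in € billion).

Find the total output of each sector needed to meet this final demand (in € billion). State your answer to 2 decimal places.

x_R = 600.96, x_P = 582.65, x_M = 219.28

I − A =
  [   0.80    -0.40    -0.40]
  [  -0.05     0.65    -0.45]
  [  -0.05    -0.10     0.95]
Cofactors of I−A, C_ij = (−1)^(i+j)·(minor ij) (rows/columns in the sector order above):
  C_11 = (0.65)(0.95) − (-0.45)(-0.10) = 0.5725
  C_12 = −[(-0.05)(0.95) − (-0.45)(-0.05)] = 0.0700
  C_13 = (-0.05)(-0.10) − (0.65)(-0.05) = 0.0375
  C_21 = −[(-0.40)(0.95) − (-0.40)(-0.10)] = 0.4200
  C_22 = (0.80)(0.95) − (-0.40)(-0.05) = 0.7400
  C_23 = −[(0.80)(-0.10) − (-0.40)(-0.05)] = 0.1000
  C_31 = (-0.40)(-0.45) − (-0.40)(0.65) = 0.4400
  C_32 = −[(0.80)(-0.45) − (-0.40)(-0.05)] = 0.3800
  C_33 = (0.80)(0.65) − (-0.40)(-0.05) = 0.5000
det(I−A) = Σ_j (I−A)_1j·C_1j = (0.80)(0.5725) + (-0.40)(0.0700) + (-0.40)(0.0375) = 0.4150
adj(I−A) = Cᵀ =
  [ 0.5725   0.4200   0.4400]
  [ 0.0700   0.7400   0.3800]
  [ 0.0375   0.1000   0.5000]
(I − A)⁻¹ = adj(I−A) / det(I−A) ≈
  [   1.3795     1.0120     1.0602]
  [   0.1687     1.7831     0.9157]
  [   0.0904     0.2410     1.2048]
x = (I − A)⁻¹ d = adj(I−A)·d / det(I−A), with det(I−A) = 0.4150:
  x_R = (0.5725·160 + 0.4200·250 + 0.4400·120) / 0.4150 = 249.40 / 0.4150 ≈ 600.96
  x_P = (0.0700·160 + 0.7400·250 + 0.3800·120) / 0.4150 = 241.80 / 0.4150 ≈ 582.65
  x_M = (0.0375·160 + 0.1000·250 + 0.5000·120) / 0.4150 = 91.00 / 0.4150 ≈ 219.28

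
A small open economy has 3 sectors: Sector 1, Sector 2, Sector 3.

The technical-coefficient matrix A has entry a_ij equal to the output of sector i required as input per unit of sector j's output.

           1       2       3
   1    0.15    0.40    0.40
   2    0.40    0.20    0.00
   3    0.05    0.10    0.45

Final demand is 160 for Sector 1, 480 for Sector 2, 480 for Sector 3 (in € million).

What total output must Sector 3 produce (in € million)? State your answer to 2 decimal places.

I − A =
  [   0.85    -0.40    -0.40]
  [  -0.40     0.80     0.00]
  [  -0.05    -0.10     0.55]
Cofactors of I−A, C_ij = (−1)^(i+j)·(minor ij) (rows/columns in the sector order above):
  C_11 = (0.80)(0.55) − (0.00)(-0.10) = 0.4400
  C_12 = −[(-0.40)(0.55) − (0.00)(-0.05)] = 0.2200
  C_13 = (-0.40)(-0.10) − (0.80)(-0.05) = 0.0800
  C_21 = −[(-0.40)(0.55) − (-0.40)(-0.10)] = 0.2600
  C_22 = (0.85)(0.55) − (-0.40)(-0.05) = 0.4475
  C_23 = −[(0.85)(-0.10) − (-0.40)(-0.05)] = 0.1050
  C_31 = (-0.40)(0.00) − (-0.40)(0.80) = 0.3200
  C_32 = −[(0.85)(0.00) − (-0.40)(-0.40)] = 0.1600
  C_33 = (0.85)(0.80) − (-0.40)(-0.40) = 0.5200
det(I−A) = Σ_j (I−A)_1j·C_1j = (0.85)(0.4400) + (-0.40)(0.2200) + (-0.40)(0.0800) = 0.2540
adj(I−A) = Cᵀ =
  [ 0.4400   0.2600   0.3200]
  [ 0.2200   0.4475   0.1600]
  [ 0.0800   0.1050   0.5200]
(I − A)⁻¹ = adj(I−A) / det(I−A) ≈
  [   1.7323     1.0236     1.2598]
  [   0.8661     1.7618     0.6299]
  [   0.3150     0.4134     2.0472]
x = (I − A)⁻¹ d = adj(I−A)·d / det(I−A), with det(I−A) = 0.2540:
  x_1 = (0.4400·160 + 0.2600·480 + 0.3200·480) / 0.2540 = 348.80 / 0.2540 ≈ 1373.23
  x_2 = (0.2200·160 + 0.4475·480 + 0.1600·480) / 0.2540 = 326.80 / 0.2540 ≈ 1286.61
  x_3 = (0.0800·160 + 0.1050·480 + 0.5200·480) / 0.2540 = 312.80 / 0.2540 ≈ 1231.50

x_3 = 1231.50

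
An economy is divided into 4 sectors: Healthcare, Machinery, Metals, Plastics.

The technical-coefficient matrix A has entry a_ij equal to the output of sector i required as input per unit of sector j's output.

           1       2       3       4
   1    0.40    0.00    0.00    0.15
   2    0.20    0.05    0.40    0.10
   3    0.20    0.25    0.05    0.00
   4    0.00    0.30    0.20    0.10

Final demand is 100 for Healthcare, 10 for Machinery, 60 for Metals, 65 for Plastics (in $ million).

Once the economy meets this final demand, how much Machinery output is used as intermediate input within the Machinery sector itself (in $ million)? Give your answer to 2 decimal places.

z_22 = 6.37

I − A =
  [   0.60     0.00     0.00    -0.15]
  [  -0.20     0.95    -0.40    -0.10]
  [  -0.20    -0.25     0.95     0.00]
  [   0.00    -0.30    -0.20     0.90]
Compute the cofactors C_ij = (−1)^(i+j)·(3×3 minor ij) of I−A; the adjugate is their transpose:
adj(I−A) = Cᵀ =
  [ 0.688750   0.050250   0.046500   0.120375]
  [ 0.247000   0.507000   0.234000   0.097500]
  [ 0.210000   0.144000   0.486000   0.051000]
  [ 0.129000   0.201000   0.186000   0.481500]
det(I−A) = Σ_j (I−A)_1j·C_1j = (0.60)(0.688750) + (0.00)(0.247000) + (0.00)(0.210000) + (-0.15)(0.129000) = 0.3939
(I − A)⁻¹ = adj(I−A) / det(I−A) ≈
  [   1.7485     0.1276     0.1181     0.3056]
  [   0.6271     1.2871     0.5941     0.2475]
  [   0.5331     0.3656     1.2338     0.1295]
  [   0.3275     0.5103     0.4722     1.2224]
First solve x = (I − A)⁻¹ d = adj(I−A)·d / det(I−A); in particular x_2 = (0.247000·100 + 0.507000·10 + 0.234000·60 + 0.097500·65) / 0.3939 = 50.1475 / 0.3939 ≈ 127.3102.
Intermediate flow from 2 to 2: z_22 = a_22 · x_2 = 0.05 × 50.1475 / 0.3939 = 2.507375 / 0.3939 ≈ 6.37.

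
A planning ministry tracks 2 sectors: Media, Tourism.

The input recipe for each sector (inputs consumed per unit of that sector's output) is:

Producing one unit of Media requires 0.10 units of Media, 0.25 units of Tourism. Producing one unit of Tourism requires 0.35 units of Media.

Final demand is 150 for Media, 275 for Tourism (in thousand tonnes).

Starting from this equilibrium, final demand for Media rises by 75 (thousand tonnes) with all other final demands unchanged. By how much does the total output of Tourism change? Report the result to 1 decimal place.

Δx_2 = 23.1

I − A =
  [   0.90    -0.35]
  [  -0.25     1.00]
det(I−A) = (0.90)(1.00) − (-0.35)(-0.25) = 0.8125
adj(I−A) = [[1.00, 0.35], [0.25, 0.90]]
(I − A)⁻¹ = adj(I−A) / det(I−A) ≈
  [   1.2308     0.4308]
  [   0.3077     1.1077]
Δx = (I − A)⁻¹ Δd with Δd having +75 in the Media component and 0 elsewhere.
So Δx_2 = L_21 · (+75), where L_21 = adj(I−A)_21 / det(I−A) = 0.25 / 0.8125.
Δx_2 = 0.25 × (+75) / 0.8125 = 18.75 / 0.8125 ≈ 23.1.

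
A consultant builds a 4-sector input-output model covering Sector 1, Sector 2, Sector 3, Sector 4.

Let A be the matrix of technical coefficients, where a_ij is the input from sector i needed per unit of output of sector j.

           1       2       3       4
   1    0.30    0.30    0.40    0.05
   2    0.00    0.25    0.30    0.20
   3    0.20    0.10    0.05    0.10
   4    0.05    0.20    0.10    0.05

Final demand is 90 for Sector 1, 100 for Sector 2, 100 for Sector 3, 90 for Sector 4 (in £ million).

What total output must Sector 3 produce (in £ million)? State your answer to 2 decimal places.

x_3 = 240.84

I − A =
  [   0.70    -0.30    -0.40    -0.05]
  [   0.00     0.75    -0.30    -0.20]
  [  -0.20    -0.10     0.95    -0.10]
  [  -0.05    -0.20    -0.10     0.95]
Compute the cofactors C_ij = (−1)^(i+j)·(3×3 minor ij) of I−A; the adjugate is their transpose:
adj(I−A) = Cᵀ =
  [ 0.594875   0.323750   0.367250   0.138125]
  [ 0.072000   0.543375   0.216750   0.141000]
  [ 0.139250   0.140750   0.465875   0.086000]
  [ 0.061125   0.146250   0.114000   0.399750]
det(I−A) = Σ_j (I−A)_1j·C_1j = (0.70)(0.594875) + (-0.30)(0.072000) + (-0.40)(0.139250) + (-0.05)(0.061125) = 0.33605625
(I − A)⁻¹ = adj(I−A) / det(I−A) ≈
  [   1.7702     0.9634     1.0928     0.4110]
  [   0.2142     1.6169     0.6450     0.4196]
  [   0.4144     0.4188     1.3863     0.2559]
  [   0.1819     0.4352     0.3392     1.1895]
x = (I − A)⁻¹ d = adj(I−A)·d / det(I−A), with det(I−A) = 0.33605625:
  x_1 = (0.594875·90 + 0.323750·100 + 0.367250·100 + 0.138125·90) / 0.33605625 = 135.07 / 0.33605625 ≈ 401.93
  x_2 = (0.072000·90 + 0.543375·100 + 0.216750·100 + 0.141000·90) / 0.33605625 = 95.1825 / 0.33605625 ≈ 283.23
  x_3 = (0.139250·90 + 0.140750·100 + 0.465875·100 + 0.086000·90) / 0.33605625 = 80.935 / 0.33605625 ≈ 240.84
  x_4 = (0.061125·90 + 0.146250·100 + 0.114000·100 + 0.399750·90) / 0.33605625 = 67.50375 / 0.33605625 ≈ 200.87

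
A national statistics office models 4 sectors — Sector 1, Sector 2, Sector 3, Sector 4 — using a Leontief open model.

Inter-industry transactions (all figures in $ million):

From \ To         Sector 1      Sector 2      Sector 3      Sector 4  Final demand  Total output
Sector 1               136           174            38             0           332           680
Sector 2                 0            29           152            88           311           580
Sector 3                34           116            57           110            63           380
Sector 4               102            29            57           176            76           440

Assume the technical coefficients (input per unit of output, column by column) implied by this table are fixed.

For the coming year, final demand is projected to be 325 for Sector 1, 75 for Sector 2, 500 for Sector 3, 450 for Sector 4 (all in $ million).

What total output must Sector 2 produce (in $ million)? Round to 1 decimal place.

x_2 = 892.6

Technical coefficients a_ij = z_ij / X_j:
  a_11 = 136/680 = 0.20, a_21 = 0/680 = 0.00, a_31 = 34/680 = 0.05, a_41 = 102/680 = 0.15
  a_12 = 174/580 = 0.30, a_22 = 29/580 = 0.05, a_32 = 116/580 = 0.20, a_42 = 29/580 = 0.05
  a_13 = 38/380 = 0.10, a_23 = 152/380 = 0.40, a_33 = 57/380 = 0.15, a_43 = 57/380 = 0.15
  a_14 = 0/440 = 0.00, a_24 = 88/440 = 0.20, a_34 = 110/440 = 0.25, a_44 = 176/440 = 0.40
I − A =
  [   0.80    -0.30    -0.10     0.00]
  [   0.00     0.95    -0.40    -0.20]
  [  -0.05    -0.20     0.85    -0.25]
  [  -0.15    -0.05    -0.15     0.60]
Compute the cofactors C_ij = (−1)^(i+j)·(3×3 minor ij) of I−A; the adjugate is their transpose:
adj(I−A) = Cᵀ =
  [ 0.381375   0.155000   0.137000   0.108750]
  [ 0.054000   0.371250   0.219000   0.215000]
  [ 0.069625   0.126250   0.439000   0.225000]
  [ 0.117250   0.101250   0.162250   0.571250]
det(I−A) = Σ_j (I−A)_1j·C_1j = (0.80)(0.381375) + (-0.30)(0.054000) + (-0.10)(0.069625) + (0.00)(0.117250) = 0.2819375
(I − A)⁻¹ = adj(I−A) / det(I−A) ≈
  [   1.3527     0.5498     0.4859     0.3857]
  [   0.1915     1.3168     0.7768     0.7626]
  [   0.2470     0.4478     1.5571     0.7980]
  [   0.4159     0.3591     0.5755     2.0262]
x = (I − A)⁻¹ d = adj(I−A)·d / det(I−A), with det(I−A) = 0.2819375:
  x_1 = (0.381375·325 + 0.155000·75 + 0.137000·500 + 0.108750·450) / 0.2819375 = 253.009375 / 0.2819375 ≈ 897.4
  x_2 = (0.054000·325 + 0.371250·75 + 0.219000·500 + 0.215000·450) / 0.2819375 = 251.64375 / 0.2819375 ≈ 892.6
  x_3 = (0.069625·325 + 0.126250·75 + 0.439000·500 + 0.225000·450) / 0.2819375 = 352.846875 / 0.2819375 ≈ 1251.5
  x_4 = (0.117250·325 + 0.101250·75 + 0.162250·500 + 0.571250·450) / 0.2819375 = 383.8875 / 0.2819375 ≈ 1361.6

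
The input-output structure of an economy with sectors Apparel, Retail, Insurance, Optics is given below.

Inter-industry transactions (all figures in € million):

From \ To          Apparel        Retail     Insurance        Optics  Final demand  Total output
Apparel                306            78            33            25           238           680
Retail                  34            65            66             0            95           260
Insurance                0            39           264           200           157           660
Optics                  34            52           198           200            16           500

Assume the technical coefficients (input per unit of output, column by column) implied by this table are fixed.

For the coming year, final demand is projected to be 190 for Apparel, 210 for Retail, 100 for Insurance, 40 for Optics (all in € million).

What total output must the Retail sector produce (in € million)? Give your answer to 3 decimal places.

Technical coefficients a_ij = z_ij / X_j:
  a_11 = 306/680 = 0.45, a_21 = 34/680 = 0.05, a_31 = 0/680 = 0.00, a_41 = 34/680 = 0.05
  a_12 = 78/260 = 0.30, a_22 = 65/260 = 0.25, a_32 = 39/260 = 0.15, a_42 = 52/260 = 0.20
  a_13 = 33/660 = 0.05, a_23 = 66/660 = 0.10, a_33 = 264/660 = 0.40, a_43 = 198/660 = 0.30
  a_14 = 25/500 = 0.05, a_24 = 0/500 = 0.00, a_34 = 200/500 = 0.40, a_44 = 200/500 = 0.40
I − A =
  [   0.55    -0.30    -0.05    -0.05]
  [  -0.05     0.75    -0.10     0.00]
  [   0.00    -0.15     0.60    -0.40]
  [  -0.05    -0.20    -0.30     0.60]
Compute the cofactors C_ij = (−1)^(i+j)·(3×3 minor ij) of I−A; the adjugate is their transpose:
adj(I−A) = Cᵀ =
  [ 0.163000   0.088750   0.052750   0.048750]
  [ 0.014000   0.129500   0.035000   0.024500]
  [ 0.023500   0.099125   0.236125   0.159375]
  [ 0.030000   0.100125   0.134125   0.229875]
det(I−A) = Σ_j (I−A)_1j·C_1j = (0.55)(0.163000) + (-0.30)(0.014000) + (-0.05)(0.023500) + (-0.05)(0.030000) = 0.082775
(I − A)⁻¹ = adj(I−A) / det(I−A) ≈
  [   1.9692     1.0722     0.6373     0.5889]
  [   0.1691     1.5645     0.4228     0.2960]
  [   0.2839     1.1975     2.8526     1.9254]
  [   0.3624     1.2096     1.6204     2.7771]
x = (I − A)⁻¹ d = adj(I−A)·d / det(I−A), with det(I−A) = 0.082775:
  x_1 = (0.163000·190 + 0.088750·210 + 0.052750·100 + 0.048750·40) / 0.082775 = 56.8325 / 0.082775 ≈ 686.590
  x_2 = (0.014000·190 + 0.129500·210 + 0.035000·100 + 0.024500·40) / 0.082775 = 34.335 / 0.082775 ≈ 414.799
  x_3 = (0.023500·190 + 0.099125·210 + 0.236125·100 + 0.159375·40) / 0.082775 = 55.26875 / 0.082775 ≈ 667.699
  x_4 = (0.030000·190 + 0.100125·210 + 0.134125·100 + 0.229875·40) / 0.082775 = 49.33375 / 0.082775 ≈ 595.998

x_2 = 414.799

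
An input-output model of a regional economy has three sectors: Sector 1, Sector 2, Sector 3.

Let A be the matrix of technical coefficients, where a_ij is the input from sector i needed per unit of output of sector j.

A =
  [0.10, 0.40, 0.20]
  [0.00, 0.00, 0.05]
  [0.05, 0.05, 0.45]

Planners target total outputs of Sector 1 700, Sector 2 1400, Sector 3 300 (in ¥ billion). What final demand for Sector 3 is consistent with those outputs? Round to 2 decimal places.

I − A =
  [   0.90    -0.40    -0.20]
  [   0.00     1.00    -0.05]
  [  -0.05    -0.05     0.55]
d = (I − A) x:
  d_1 = (+0.90)·700 + (-0.40)·1400 + (-0.20)·300 = 10.00
  d_2 = (+0.00)·700 + (+1.00)·1400 + (-0.05)·300 = 1385.00
  d_3 = (-0.05)·700 + (-0.05)·1400 + (+0.55)·300 = 60.00

d_3 = 60.00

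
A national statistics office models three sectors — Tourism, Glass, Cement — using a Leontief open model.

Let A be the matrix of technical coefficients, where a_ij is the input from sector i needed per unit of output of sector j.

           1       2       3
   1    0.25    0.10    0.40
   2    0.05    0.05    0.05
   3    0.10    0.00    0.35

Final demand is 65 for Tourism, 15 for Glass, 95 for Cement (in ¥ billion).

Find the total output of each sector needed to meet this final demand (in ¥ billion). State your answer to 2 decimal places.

I − A =
  [   0.75    -0.10    -0.40]
  [  -0.05     0.95    -0.05]
  [  -0.10     0.00     0.65]
Cofactors of I−A, C_ij = (−1)^(i+j)·(minor ij) (rows/columns in the sector order above):
  C_11 = (0.95)(0.65) − (-0.05)(0.00) = 0.6175
  C_12 = −[(-0.05)(0.65) − (-0.05)(-0.10)] = 0.0375
  C_13 = (-0.05)(0.00) − (0.95)(-0.10) = 0.0950
  C_21 = −[(-0.10)(0.65) − (-0.40)(0.00)] = 0.0650
  C_22 = (0.75)(0.65) − (-0.40)(-0.10) = 0.4475
  C_23 = −[(0.75)(0.00) − (-0.10)(-0.10)] = 0.0100
  C_31 = (-0.10)(-0.05) − (-0.40)(0.95) = 0.3850
  C_32 = −[(0.75)(-0.05) − (-0.40)(-0.05)] = 0.0575
  C_33 = (0.75)(0.95) − (-0.10)(-0.05) = 0.7075
det(I−A) = Σ_j (I−A)_1j·C_1j = (0.75)(0.6175) + (-0.10)(0.0375) + (-0.40)(0.0950) = 0.421375
adj(I−A) = Cᵀ =
  [ 0.6175   0.0650   0.3850]
  [ 0.0375   0.4475   0.0575]
  [ 0.0950   0.0100   0.7075]
(I − A)⁻¹ = adj(I−A) / det(I−A) ≈
  [   1.4654     0.1543     0.9137]
  [   0.0890     1.0620     0.1365]
  [   0.2255     0.0237     1.6790]
x = (I − A)⁻¹ d = adj(I−A)·d / det(I−A), with det(I−A) = 0.421375:
  x_1 = (0.6175·65 + 0.0650·15 + 0.3850·95) / 0.421375 = 77.6875 / 0.421375 ≈ 184.37
  x_2 = (0.0375·65 + 0.4475·15 + 0.0575·95) / 0.421375 = 14.6125 / 0.421375 ≈ 34.68
  x_3 = (0.0950·65 + 0.0100·15 + 0.7075·95) / 0.421375 = 73.5375 / 0.421375 ≈ 174.52

x_1 = 184.37, x_2 = 34.68, x_3 = 174.52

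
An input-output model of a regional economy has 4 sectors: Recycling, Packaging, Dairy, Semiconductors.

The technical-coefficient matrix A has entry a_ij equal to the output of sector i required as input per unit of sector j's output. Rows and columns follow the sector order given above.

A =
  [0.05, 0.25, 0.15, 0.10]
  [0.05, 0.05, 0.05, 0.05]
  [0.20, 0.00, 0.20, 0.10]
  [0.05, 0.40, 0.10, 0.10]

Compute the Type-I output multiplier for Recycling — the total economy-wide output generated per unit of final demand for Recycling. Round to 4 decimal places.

I − A =
  [   0.95    -0.25    -0.15    -0.10]
  [  -0.05     0.95    -0.05    -0.05]
  [  -0.20     0.00     0.80    -0.10]
  [  -0.05    -0.40    -0.10     0.90]
Compute the cofactors C_ij = (−1)^(i+j)·(3×3 minor ij) of I−A; the adjugate is their transpose:
adj(I−A) = Cᵀ =
  [ 0.656500   0.215500   0.149250   0.101500]
  [ 0.047750   0.640750   0.054875   0.047000]
  [ 0.173750   0.092250   0.774625   0.110500]
  [ 0.077000   0.307000   0.118750   0.681000]
det(I−A) = Σ_j (I−A)_1j·C_1j = (0.95)(0.656500) + (-0.25)(0.047750) + (-0.15)(0.173750) + (-0.10)(0.077000) = 0.577975
(I − A)⁻¹ = adj(I−A) / det(I−A) ≈
  [   1.13586     0.37285     0.25823     0.17561]
  [   0.08262     1.10861     0.09494     0.08132]
  [   0.30062     0.15961     1.34024     0.19118]
  [   0.13322     0.53116     0.20546     1.17825]
The output multiplier for sector j is the column-j sum of the Leontief inverse (I − A)⁻¹ = adj(I−A) / det(I−A).
Column 1 of adj(I−A): (0.656500, 0.047750, 0.173750, 0.077000); det(I−A) = 0.577975.
m_1 = (0.656500 + 0.047750 + 0.173750 + 0.077000) / 0.577975 = 0.955 / 0.577975 ≈ 1.6523.

m_1 = 1.6523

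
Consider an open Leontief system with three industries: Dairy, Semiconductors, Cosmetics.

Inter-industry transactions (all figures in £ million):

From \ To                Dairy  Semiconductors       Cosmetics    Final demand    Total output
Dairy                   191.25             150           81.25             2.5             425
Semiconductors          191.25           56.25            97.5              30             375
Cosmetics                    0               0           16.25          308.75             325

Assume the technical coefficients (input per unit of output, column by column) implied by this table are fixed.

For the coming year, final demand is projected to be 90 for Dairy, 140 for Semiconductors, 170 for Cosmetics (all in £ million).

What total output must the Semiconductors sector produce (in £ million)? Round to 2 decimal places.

x_2 = 581.42

Technical coefficients a_ij = z_ij / X_j:
  a_11 = 191.25/425 = 0.45, a_21 = 191.25/425 = 0.45, a_31 = 0/425 = 0.00
  a_12 = 150/375 = 0.40, a_22 = 56.25/375 = 0.15, a_32 = 0/375 = 0.00
  a_13 = 81.25/325 = 0.25, a_23 = 97.5/325 = 0.30, a_33 = 16.25/325 = 0.05
I − A =
  [   0.55    -0.40    -0.25]
  [  -0.45     0.85    -0.30]
  [   0.00     0.00     0.95]
Cofactors of I−A, C_ij = (−1)^(i+j)·(minor ij) (rows/columns in the sector order above):
  C_11 = (0.85)(0.95) − (-0.30)(0.00) = 0.8075
  C_12 = −[(-0.45)(0.95) − (-0.30)(0.00)] = 0.4275
  C_13 = (-0.45)(0.00) − (0.85)(0.00) = 0.0000
  C_21 = −[(-0.40)(0.95) − (-0.25)(0.00)] = 0.3800
  C_22 = (0.55)(0.95) − (-0.25)(0.00) = 0.5225
  C_23 = −[(0.55)(0.00) − (-0.40)(0.00)] = 0.0000
  C_31 = (-0.40)(-0.30) − (-0.25)(0.85) = 0.3325
  C_32 = −[(0.55)(-0.30) − (-0.25)(-0.45)] = 0.2775
  C_33 = (0.55)(0.85) − (-0.40)(-0.45) = 0.2875
det(I−A) = Σ_j (I−A)_1j·C_1j = (0.55)(0.8075) + (-0.40)(0.4275) + (-0.25)(0.0000) = 0.273125
adj(I−A) = Cᵀ =
  [ 0.8075   0.3800   0.3325]
  [ 0.4275   0.5225   0.2775]
  [ 0.0000   0.0000   0.2875]
(I − A)⁻¹ = adj(I−A) / det(I−A) ≈
  [   2.9565     1.3913     1.2174]
  [   1.5652     1.9130     1.0160]
  [   0.0000     0.0000     1.0526]
x = (I − A)⁻¹ d = adj(I−A)·d / det(I−A), with det(I−A) = 0.273125:
  x_1 = (0.8075·90 + 0.3800·140 + 0.3325·170) / 0.273125 = 182.40 / 0.273125 ≈ 667.83
  x_2 = (0.4275·90 + 0.5225·140 + 0.2775·170) / 0.273125 = 158.80 / 0.273125 ≈ 581.42
  x_3 = (0.0000·90 + 0.0000·140 + 0.2875·170) / 0.273125 = 48.875 / 0.273125 ≈ 178.95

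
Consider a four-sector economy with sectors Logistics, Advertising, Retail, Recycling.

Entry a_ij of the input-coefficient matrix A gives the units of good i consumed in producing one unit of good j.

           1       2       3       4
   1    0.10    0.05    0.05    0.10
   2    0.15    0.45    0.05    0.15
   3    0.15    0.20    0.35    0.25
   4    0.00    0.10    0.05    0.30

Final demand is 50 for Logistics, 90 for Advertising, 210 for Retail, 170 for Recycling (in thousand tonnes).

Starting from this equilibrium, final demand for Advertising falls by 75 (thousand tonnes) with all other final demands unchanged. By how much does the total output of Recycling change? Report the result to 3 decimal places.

Δx_4 = -26.190

I − A =
  [   0.90    -0.05    -0.05    -0.10]
  [  -0.15     0.55    -0.05    -0.15]
  [  -0.15    -0.20     0.65    -0.25]
  [   0.00    -0.10    -0.05     0.70]
Compute the cofactors C_ij = (−1)^(i+j)·(3×3 minor ij) of I−A; the adjugate is their transpose:
adj(I−A) = Cᵀ =
  [ 0.223875   0.037875   0.023875   0.048625]
  [ 0.072750   0.392250   0.044250   0.110250]
  [ 0.080250   0.155250   0.326250   0.161250]
  [ 0.016125   0.067125   0.029625   0.301875]
det(I−A) = Σ_j (I−A)_1j·C_1j = (0.90)(0.223875) + (-0.05)(0.072750) + (-0.05)(0.080250) + (-0.10)(0.016125) = 0.192225
(I − A)⁻¹ = adj(I−A) / det(I−A) ≈
  [   1.1647     0.1970     0.1242     0.2530]
  [   0.3785     2.0406     0.2302     0.5735]
  [   0.4175     0.8076     1.6972     0.8389]
  [   0.0839     0.3492     0.1541     1.5704]
Δx = (I − A)⁻¹ Δd with Δd having -75 in the Advertising component and 0 elsewhere.
So Δx_4 = L_42 · (-75), where L_42 = adj(I−A)_42 / det(I−A) = 0.067125 / 0.192225.
Δx_4 = 0.067125 × (-75) / 0.192225 = -5.034375 / 0.192225 ≈ -26.190.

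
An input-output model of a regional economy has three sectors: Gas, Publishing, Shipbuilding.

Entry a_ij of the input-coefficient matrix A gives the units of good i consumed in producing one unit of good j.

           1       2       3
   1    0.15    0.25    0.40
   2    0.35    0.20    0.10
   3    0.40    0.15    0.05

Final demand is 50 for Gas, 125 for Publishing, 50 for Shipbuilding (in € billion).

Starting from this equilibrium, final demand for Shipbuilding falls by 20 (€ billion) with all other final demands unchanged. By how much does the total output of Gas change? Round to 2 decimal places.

Δx_1 = -17.64

I − A =
  [   0.85    -0.25    -0.40]
  [  -0.35     0.80    -0.10]
  [  -0.40    -0.15     0.95]
Cofactors of I−A, C_ij = (−1)^(i+j)·(minor ij) (rows/columns in the sector order above):
  C_11 = (0.80)(0.95) − (-0.10)(-0.15) = 0.7450
  C_12 = −[(-0.35)(0.95) − (-0.10)(-0.40)] = 0.3725
  C_13 = (-0.35)(-0.15) − (0.80)(-0.40) = 0.3725
  C_21 = −[(-0.25)(0.95) − (-0.40)(-0.15)] = 0.2975
  C_22 = (0.85)(0.95) − (-0.40)(-0.40) = 0.6475
  C_23 = −[(0.85)(-0.15) − (-0.25)(-0.40)] = 0.2275
  C_31 = (-0.25)(-0.10) − (-0.40)(0.80) = 0.3450
  C_32 = −[(0.85)(-0.10) − (-0.40)(-0.35)] = 0.2250
  C_33 = (0.85)(0.80) − (-0.25)(-0.35) = 0.5925
det(I−A) = Σ_j (I−A)_1j·C_1j = (0.85)(0.7450) + (-0.25)(0.3725) + (-0.40)(0.3725) = 0.391125
adj(I−A) = Cᵀ =
  [ 0.7450   0.2975   0.3450]
  [ 0.3725   0.6475   0.2250]
  [ 0.3725   0.2275   0.5925]
(I − A)⁻¹ = adj(I−A) / det(I−A) ≈
  [   1.9048     0.7606     0.8821]
  [   0.9524     1.6555     0.5753]
  [   0.9524     0.5817     1.5149]
Δx = (I − A)⁻¹ Δd with Δd having -20 in the Shipbuilding component and 0 elsewhere.
So Δx_1 = L_13 · (-20), where L_13 = adj(I−A)_13 / det(I−A) = 0.3450 / 0.391125.
Δx_1 = 0.3450 × (-20) / 0.391125 = -6.90 / 0.391125 ≈ -17.64.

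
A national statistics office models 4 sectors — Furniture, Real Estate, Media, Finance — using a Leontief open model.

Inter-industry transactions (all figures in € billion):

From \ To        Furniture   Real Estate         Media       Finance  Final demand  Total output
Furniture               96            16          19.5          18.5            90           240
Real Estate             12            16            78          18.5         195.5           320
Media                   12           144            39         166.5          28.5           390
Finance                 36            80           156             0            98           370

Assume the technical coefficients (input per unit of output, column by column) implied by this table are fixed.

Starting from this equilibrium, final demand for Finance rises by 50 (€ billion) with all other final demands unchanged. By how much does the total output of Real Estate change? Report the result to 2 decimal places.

Technical coefficients a_ij = z_ij / X_j:
  a_11 = 96/240 = 0.40, a_21 = 12/240 = 0.05, a_31 = 12/240 = 0.05, a_41 = 36/240 = 0.15
  a_12 = 16/320 = 0.05, a_22 = 16/320 = 0.05, a_32 = 144/320 = 0.45, a_42 = 80/320 = 0.25
  a_13 = 19.5/390 = 0.05, a_23 = 78/390 = 0.20, a_33 = 39/390 = 0.10, a_43 = 156/390 = 0.40
  a_14 = 18.5/370 = 0.05, a_24 = 18.5/370 = 0.05, a_34 = 166.5/370 = 0.45, a_44 = 0/370 = 0.00
I − A =
  [   0.60    -0.05    -0.05    -0.05]
  [  -0.05     0.95    -0.20    -0.05]
  [  -0.05    -0.45     0.90    -0.45]
  [  -0.15    -0.25    -0.40     1.00]
Compute the cofactors C_ij = (−1)^(i+j)·(3×3 minor ij) of I−A; the adjugate is their transpose:
adj(I−A) = Cᵀ =
  [ 0.551250   0.084375   0.079375   0.067500]
  [ 0.067250   0.418375   0.134375   0.084750]
  [ 0.142500   0.340625   0.551875   0.272500]
  [ 0.156500   0.253500   0.266250   0.452750]
det(I−A) = Σ_j (I−A)_1j·C_1j = (0.60)(0.551250) + (-0.05)(0.067250) + (-0.05)(0.142500) + (-0.05)(0.156500) = 0.3124375
(I − A)⁻¹ = adj(I−A) / det(I−A) ≈
  [   1.7644     0.2701     0.2541     0.2160]
  [   0.2152     1.3391     0.4301     0.2713]
  [   0.4561     1.0902     1.7664     0.8722]
  [   0.5009     0.8114     0.8522     1.4491]
Δx = (I − A)⁻¹ Δd with Δd having +50 in the Finance component and 0 elsewhere.
So Δx_2 = L_24 · (+50), where L_24 = adj(I−A)_24 / det(I−A) = 0.084750 / 0.3124375.
Δx_2 = 0.084750 × (+50) / 0.3124375 = 4.2375 / 0.3124375 ≈ 13.56.

Δx_2 = 13.56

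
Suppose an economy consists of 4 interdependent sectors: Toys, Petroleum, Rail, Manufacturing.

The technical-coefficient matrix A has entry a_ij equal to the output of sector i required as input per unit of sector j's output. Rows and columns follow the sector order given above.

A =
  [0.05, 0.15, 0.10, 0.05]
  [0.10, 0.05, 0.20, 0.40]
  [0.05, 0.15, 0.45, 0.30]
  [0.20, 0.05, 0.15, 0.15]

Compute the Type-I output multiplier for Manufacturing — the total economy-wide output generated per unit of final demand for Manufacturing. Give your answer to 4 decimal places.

I − A =
  [   0.95    -0.15    -0.10    -0.05]
  [  -0.10     0.95    -0.20    -0.40]
  [  -0.05    -0.15     0.55    -0.30]
  [  -0.20    -0.05    -0.15     0.85]
Compute the cofactors C_ij = (−1)^(i+j)·(3×3 minor ij) of I−A; the adjugate is their transpose:
adj(I−A) = Cᵀ =
  [ 0.352875   0.080125   0.120875   0.101125]
  [ 0.109750   0.385250   0.233750   0.270250]
  [ 0.122625   0.149375   0.713625   0.329375]
  [ 0.111125   0.067875   0.168125   0.451875]
det(I−A) = Σ_j (I−A)_1j·C_1j = (0.95)(0.352875) + (-0.15)(0.109750) + (-0.10)(0.122625) + (-0.05)(0.111125) = 0.30095
(I − A)⁻¹ = adj(I−A) / det(I−A) ≈
  [   1.17254     0.26624     0.40164     0.33602]
  [   0.36468     1.28011     0.77671     0.89799]
  [   0.40746     0.49634     2.37124     1.09445]
  [   0.36925     0.22554     0.55865     1.50150]
The output multiplier for sector j is the column-j sum of the Leontief inverse (I − A)⁻¹ = adj(I−A) / det(I−A).
Column 4 of adj(I−A): (0.101125, 0.270250, 0.329375, 0.451875); det(I−A) = 0.30095.
m_4 = (0.101125 + 0.270250 + 0.329375 + 0.451875) / 0.30095 = 1.152625 / 0.30095 ≈ 3.8300.

m_4 = 3.8300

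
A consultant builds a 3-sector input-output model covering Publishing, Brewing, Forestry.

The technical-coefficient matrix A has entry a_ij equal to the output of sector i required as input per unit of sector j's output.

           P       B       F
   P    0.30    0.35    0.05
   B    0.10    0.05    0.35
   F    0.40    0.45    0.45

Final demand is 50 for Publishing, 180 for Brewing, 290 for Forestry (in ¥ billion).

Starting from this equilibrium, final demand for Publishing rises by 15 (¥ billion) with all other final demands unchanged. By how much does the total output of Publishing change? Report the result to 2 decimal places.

I − A =
  [   0.70    -0.35    -0.05]
  [  -0.10     0.95    -0.35]
  [  -0.40    -0.45     0.55]
Cofactors of I−A, C_ij = (−1)^(i+j)·(minor ij) (rows/columns in the sector order above):
  C_11 = (0.95)(0.55) − (-0.35)(-0.45) = 0.3650
  C_12 = −[(-0.10)(0.55) − (-0.35)(-0.40)] = 0.1950
  C_13 = (-0.10)(-0.45) − (0.95)(-0.40) = 0.4250
  C_21 = −[(-0.35)(0.55) − (-0.05)(-0.45)] = 0.2150
  C_22 = (0.70)(0.55) − (-0.05)(-0.40) = 0.3650
  C_23 = −[(0.70)(-0.45) − (-0.35)(-0.40)] = 0.4550
  C_31 = (-0.35)(-0.35) − (-0.05)(0.95) = 0.1700
  C_32 = −[(0.70)(-0.35) − (-0.05)(-0.10)] = 0.2500
  C_33 = (0.70)(0.95) − (-0.35)(-0.10) = 0.6300
det(I−A) = Σ_j (I−A)_1j·C_1j = (0.70)(0.3650) + (-0.35)(0.1950) + (-0.05)(0.4250) = 0.1660
adj(I−A) = Cᵀ =
  [ 0.3650   0.2150   0.1700]
  [ 0.1950   0.3650   0.2500]
  [ 0.4250   0.4550   0.6300]
(I − A)⁻¹ = adj(I−A) / det(I−A) ≈
  [   2.1988     1.2952     1.0241]
  [   1.1747     2.1988     1.5060]
  [   2.5602     2.7410     3.7952]
Δx = (I − A)⁻¹ Δd with Δd having +15 in the Publishing component and 0 elsewhere.
So Δx_P = L_PP · (+15), where L_PP = adj(I−A)_PP / det(I−A) = 0.3650 / 0.1660.
Δx_P = 0.3650 × (+15) / 0.1660 = 5.475 / 0.1660 ≈ 32.98.

Δx_P = 32.98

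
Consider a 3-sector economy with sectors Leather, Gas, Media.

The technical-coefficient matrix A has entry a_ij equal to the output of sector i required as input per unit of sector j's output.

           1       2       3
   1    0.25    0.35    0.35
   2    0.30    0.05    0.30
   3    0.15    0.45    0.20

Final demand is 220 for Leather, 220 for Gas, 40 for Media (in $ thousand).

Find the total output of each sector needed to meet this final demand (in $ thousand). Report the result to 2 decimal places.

I − A =
  [   0.75    -0.35    -0.35]
  [  -0.30     0.95    -0.30]
  [  -0.15    -0.45     0.80]
Cofactors of I−A, C_ij = (−1)^(i+j)·(minor ij) (rows/columns in the sector order above):
  C_11 = (0.95)(0.80) − (-0.30)(-0.45) = 0.6250
  C_12 = −[(-0.30)(0.80) − (-0.30)(-0.15)] = 0.2850
  C_13 = (-0.30)(-0.45) − (0.95)(-0.15) = 0.2775
  C_21 = −[(-0.35)(0.80) − (-0.35)(-0.45)] = 0.4375
  C_22 = (0.75)(0.80) − (-0.35)(-0.15) = 0.5475
  C_23 = −[(0.75)(-0.45) − (-0.35)(-0.15)] = 0.3900
  C_31 = (-0.35)(-0.30) − (-0.35)(0.95) = 0.4375
  C_32 = −[(0.75)(-0.30) − (-0.35)(-0.30)] = 0.3300
  C_33 = (0.75)(0.95) − (-0.35)(-0.30) = 0.6075
det(I−A) = Σ_j (I−A)_1j·C_1j = (0.75)(0.6250) + (-0.35)(0.2850) + (-0.35)(0.2775) = 0.271875
adj(I−A) = Cᵀ =
  [ 0.6250   0.4375   0.4375]
  [ 0.2850   0.5475   0.3300]
  [ 0.2775   0.3900   0.6075]
(I − A)⁻¹ = adj(I−A) / det(I−A) ≈
  [   2.2989     1.6092     1.6092]
  [   1.0483     2.0138     1.2138]
  [   1.0207     1.4345     2.2345]
x = (I − A)⁻¹ d = adj(I−A)·d / det(I−A), with det(I−A) = 0.271875:
  x_1 = (0.6250·220 + 0.4375·220 + 0.4375·40) / 0.271875 = 251.25 / 0.271875 ≈ 924.14
  x_2 = (0.2850·220 + 0.5475·220 + 0.3300·40) / 0.271875 = 196.35 / 0.271875 ≈ 722.21
  x_3 = (0.2775·220 + 0.3900·220 + 0.6075·40) / 0.271875 = 171.15 / 0.271875 ≈ 629.52

x_1 = 924.14, x_2 = 722.21, x_3 = 629.52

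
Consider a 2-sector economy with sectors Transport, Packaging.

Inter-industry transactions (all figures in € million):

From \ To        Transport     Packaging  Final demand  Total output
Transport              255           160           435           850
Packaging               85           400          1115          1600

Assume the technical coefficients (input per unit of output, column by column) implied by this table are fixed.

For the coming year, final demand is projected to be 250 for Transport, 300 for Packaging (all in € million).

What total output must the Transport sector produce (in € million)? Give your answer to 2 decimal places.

x_T = 422.33

Technical coefficients a_ij = z_ij / X_j:
  a_TT = 255/850 = 0.30, a_PT = 85/850 = 0.10
  a_TP = 160/1600 = 0.10, a_PP = 400/1600 = 0.25
I − A =
  [   0.70    -0.10]
  [  -0.10     0.75]
det(I−A) = (0.70)(0.75) − (-0.10)(-0.10) = 0.5150
adj(I−A) = [[0.75, 0.10], [0.10, 0.70]]
(I − A)⁻¹ = adj(I−A) / det(I−A) ≈
  [   1.4563     0.1942]
  [   0.1942     1.3592]
x = (I − A)⁻¹ d = adj(I−A)·d / det(I−A), with det(I−A) = 0.5150:
  x_T = (0.75·250 + 0.10·300) / 0.5150 = 217.50 / 0.5150 ≈ 422.33
  x_P = (0.10·250 + 0.70·300) / 0.5150 = 235.00 / 0.5150 ≈ 456.31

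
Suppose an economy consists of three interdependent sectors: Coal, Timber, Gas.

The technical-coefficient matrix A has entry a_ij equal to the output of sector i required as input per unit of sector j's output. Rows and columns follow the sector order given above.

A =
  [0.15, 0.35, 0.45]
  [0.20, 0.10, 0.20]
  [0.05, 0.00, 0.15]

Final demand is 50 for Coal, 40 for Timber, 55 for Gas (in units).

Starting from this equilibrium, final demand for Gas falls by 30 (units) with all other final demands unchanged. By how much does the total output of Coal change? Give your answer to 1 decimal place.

I − A =
  [   0.85    -0.35    -0.45]
  [  -0.20     0.90    -0.20]
  [  -0.05     0.00     0.85]
Cofactors of I−A, C_ij = (−1)^(i+j)·(minor ij) (rows/columns in the sector order above):
  C_11 = (0.90)(0.85) − (-0.20)(0.00) = 0.7650
  C_12 = −[(-0.20)(0.85) − (-0.20)(-0.05)] = 0.1800
  C_13 = (-0.20)(0.00) − (0.90)(-0.05) = 0.0450
  C_21 = −[(-0.35)(0.85) − (-0.45)(0.00)] = 0.2975
  C_22 = (0.85)(0.85) − (-0.45)(-0.05) = 0.7000
  C_23 = −[(0.85)(0.00) − (-0.35)(-0.05)] = 0.0175
  C_31 = (-0.35)(-0.20) − (-0.45)(0.90) = 0.4750
  C_32 = −[(0.85)(-0.20) − (-0.45)(-0.20)] = 0.2600
  C_33 = (0.85)(0.90) − (-0.35)(-0.20) = 0.6950
det(I−A) = Σ_j (I−A)_1j·C_1j = (0.85)(0.7650) + (-0.35)(0.1800) + (-0.45)(0.0450) = 0.5670
adj(I−A) = Cᵀ =
  [ 0.7650   0.2975   0.4750]
  [ 0.1800   0.7000   0.2600]
  [ 0.0450   0.0175   0.6950]
(I − A)⁻¹ = adj(I−A) / det(I−A) ≈
  [   1.3492     0.5247     0.8377]
  [   0.3175     1.2346     0.4586]
  [   0.0794     0.0309     1.2257]
Δx = (I − A)⁻¹ Δd with Δd having -30 in the Gas component and 0 elsewhere.
So Δx_C = L_CG · (-30), where L_CG = adj(I−A)_CG / det(I−A) = 0.4750 / 0.5670.
Δx_C = 0.4750 × (-30) / 0.5670 = -14.25 / 0.5670 ≈ -25.1.

Δx_C = -25.1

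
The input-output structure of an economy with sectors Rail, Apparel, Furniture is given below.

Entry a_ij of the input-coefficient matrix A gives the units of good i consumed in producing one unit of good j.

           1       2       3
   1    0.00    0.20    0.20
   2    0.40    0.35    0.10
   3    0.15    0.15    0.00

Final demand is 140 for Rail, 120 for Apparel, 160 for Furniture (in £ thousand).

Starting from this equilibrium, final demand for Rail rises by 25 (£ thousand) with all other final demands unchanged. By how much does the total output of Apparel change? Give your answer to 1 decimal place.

Δx_2 = 19.9

I − A =
  [   1.00    -0.20    -0.20]
  [  -0.40     0.65    -0.10]
  [  -0.15    -0.15     1.00]
Cofactors of I−A, C_ij = (−1)^(i+j)·(minor ij) (rows/columns in the sector order above):
  C_11 = (0.65)(1.00) − (-0.10)(-0.15) = 0.6350
  C_12 = −[(-0.40)(1.00) − (-0.10)(-0.15)] = 0.4150
  C_13 = (-0.40)(-0.15) − (0.65)(-0.15) = 0.1575
  C_21 = −[(-0.20)(1.00) − (-0.20)(-0.15)] = 0.2300
  C_22 = (1.00)(1.00) − (-0.20)(-0.15) = 0.9700
  C_23 = −[(1.00)(-0.15) − (-0.20)(-0.15)] = 0.1800
  C_31 = (-0.20)(-0.10) − (-0.20)(0.65) = 0.1500
  C_32 = −[(1.00)(-0.10) − (-0.20)(-0.40)] = 0.1800
  C_33 = (1.00)(0.65) − (-0.20)(-0.40) = 0.5700
det(I−A) = Σ_j (I−A)_1j·C_1j = (1.00)(0.6350) + (-0.20)(0.4150) + (-0.20)(0.1575) = 0.5205
adj(I−A) = Cᵀ =
  [ 0.6350   0.2300   0.1500]
  [ 0.4150   0.9700   0.1800]
  [ 0.1575   0.1800   0.5700]
(I − A)⁻¹ = adj(I−A) / det(I−A) ≈
  [   1.2200     0.4419     0.2882]
  [   0.7973     1.8636     0.3458]
  [   0.3026     0.3458     1.0951]
Δx = (I − A)⁻¹ Δd with Δd having +25 in the Rail component and 0 elsewhere.
So Δx_2 = L_21 · (+25), where L_21 = adj(I−A)_21 / det(I−A) = 0.4150 / 0.5205.
Δx_2 = 0.4150 × (+25) / 0.5205 = 10.375 / 0.5205 ≈ 19.9.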